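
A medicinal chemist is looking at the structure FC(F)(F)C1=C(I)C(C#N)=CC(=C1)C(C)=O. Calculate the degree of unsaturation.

7

Degree of unsaturation = (number of rings) + (number of π bonds).
Ring closures in the SMILES: 1.
π bonds: 4 double bonds (each 1 DoU), 1 triple bond (each 2 DoU) → 6 DoU from unsaturation.
Total DoU = 1 + 6 = 7.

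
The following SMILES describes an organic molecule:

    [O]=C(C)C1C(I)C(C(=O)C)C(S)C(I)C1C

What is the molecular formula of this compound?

C11H16I2O2S

Walk through each heavy atom and fill implicit hydrogens from standard valence (C 4, N 3, O 2, S 2, halogen 1):
  atom 1: O with explicit H count 0
  atom 2: C, bond orders sum to 4 (valence 4) → 0 H
  atom 3: C, bond orders sum to 1 (valence 4) → 3 H
  atom 4: C, bond orders sum to 3 (valence 4) → 1 H
  atom 5: C, bond orders sum to 3 (valence 4) → 1 H
  atom 6: I (halogen, monovalent) → 0 H
  atom 7: C, bond orders sum to 3 (valence 4) → 1 H
  atom 8: C, bond orders sum to 4 (valence 4) → 0 H
  atom 9: O, bond orders sum to 2 (valence 2) → 0 H
  atom 10: C, bond orders sum to 1 (valence 4) → 3 H
  atom 11: C, bond orders sum to 3 (valence 4) → 1 H
  atom 12: S, bond orders sum to 1 (valence 2) → 1 H
  atom 13: C, bond orders sum to 3 (valence 4) → 1 H
  atom 14: I (halogen, monovalent) → 0 H
  atom 15: C, bond orders sum to 3 (valence 4) → 1 H
  atom 16: C, bond orders sum to 1 (valence 4) → 3 H
Totals → C:11, H:16, I:2, O:2, S:1.
In Hill order: C11H16I2O2S.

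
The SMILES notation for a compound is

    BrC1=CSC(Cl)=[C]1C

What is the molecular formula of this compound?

Walk through each heavy atom and fill implicit hydrogens from standard valence (C 4, N 3, O 2, S 2, halogen 1):
  atom 1: Br (halogen, monovalent) → 0 H
  atom 2: C, bond orders sum to 4 (valence 4) → 0 H
  atom 3: C, bond orders sum to 3 (valence 4) → 1 H
  atom 4: S, bond orders sum to 2 (valence 2) → 0 H
  atom 5: C, bond orders sum to 4 (valence 4) → 0 H
  atom 6: Cl (halogen, monovalent) → 0 H
  atom 7: C with explicit H count 0
  atom 8: C, bond orders sum to 1 (valence 4) → 3 H
Totals → C:5, H:4, Br:1, Cl:1, S:1.

C5H4BrClS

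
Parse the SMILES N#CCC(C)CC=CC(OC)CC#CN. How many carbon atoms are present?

Count every carbon token in the SMILES (each C, including those in ring-closure positions and inside branches).
Carbon count: 12.

12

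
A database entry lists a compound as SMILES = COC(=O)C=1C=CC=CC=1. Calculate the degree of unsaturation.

Molecular formula: C8H8O2.
DoU = (2C + 2 + N − H − X) / 2, where X is the halogen count and O/S are ignored.
    = (2·8 + 2 + 0 − 8 − 0) / 2 = 10 / 2 = 5.

5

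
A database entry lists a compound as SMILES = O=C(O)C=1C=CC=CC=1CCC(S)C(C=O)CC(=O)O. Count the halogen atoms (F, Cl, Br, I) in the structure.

Scan the SMILES for the halogen motif — none present.
Groups that are present: 1 aldehyde, 2 carboxylic acid, 1 thiol.

0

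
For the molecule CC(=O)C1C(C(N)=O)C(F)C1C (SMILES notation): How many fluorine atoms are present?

1

Scan the SMILES for F atoms (remember two-letter symbols like Cl and Br are single atoms).
Fluorine count: 1.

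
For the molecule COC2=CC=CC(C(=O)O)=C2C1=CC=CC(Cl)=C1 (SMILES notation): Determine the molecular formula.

C14H11ClO3

Walk through each heavy atom and fill implicit hydrogens from standard valence (C 4, N 3, O 2, S 2, halogen 1):
  atom 1: C, bond orders sum to 1 (valence 4) → 3 H
  atom 2: O, bond orders sum to 2 (valence 2) → 0 H
  atom 3: C, bond orders sum to 4 (valence 4) → 0 H
  atom 4: C, bond orders sum to 3 (valence 4) → 1 H
  atom 5: C, bond orders sum to 3 (valence 4) → 1 H
  atom 6: C, bond orders sum to 3 (valence 4) → 1 H
  atom 7: C, bond orders sum to 4 (valence 4) → 0 H
  atom 8: C, bond orders sum to 4 (valence 4) → 0 H
  atom 9: O, bond orders sum to 2 (valence 2) → 0 H
  atom 10: O, bond orders sum to 1 (valence 2) → 1 H
  atom 11: C, bond orders sum to 4 (valence 4) → 0 H
  atom 12: C, bond orders sum to 4 (valence 4) → 0 H
  atom 13: C, bond orders sum to 3 (valence 4) → 1 H
  atom 14: C, bond orders sum to 3 (valence 4) → 1 H
  atom 15: C, bond orders sum to 3 (valence 4) → 1 H
  atom 16: C, bond orders sum to 4 (valence 4) → 0 H
  atom 17: Cl (halogen, monovalent) → 0 H
  atom 18: C, bond orders sum to 3 (valence 4) → 1 H
Totals → C:14, H:11, Cl:1, O:3.
In Hill order: C14H11ClO3.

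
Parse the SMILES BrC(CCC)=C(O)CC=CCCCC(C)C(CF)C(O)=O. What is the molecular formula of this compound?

C16H26BrFO3

Walk through each heavy atom and fill implicit hydrogens from standard valence (C 4, N 3, O 2, S 2, halogen 1):
  atom 1: Br (halogen, monovalent) → 0 H
  atom 2: C, bond orders sum to 4 (valence 4) → 0 H
  atom 3: C, bond orders sum to 2 (valence 4) → 2 H
  atom 4: C, bond orders sum to 2 (valence 4) → 2 H
  atom 5: C, bond orders sum to 1 (valence 4) → 3 H
  atom 6: C, bond orders sum to 4 (valence 4) → 0 H
  atom 7: O, bond orders sum to 1 (valence 2) → 1 H
  atom 8: C, bond orders sum to 2 (valence 4) → 2 H
  atom 9: C, bond orders sum to 3 (valence 4) → 1 H
  atom 10: C, bond orders sum to 3 (valence 4) → 1 H
  atom 11: C, bond orders sum to 2 (valence 4) → 2 H
  atom 12: C, bond orders sum to 2 (valence 4) → 2 H
  atom 13: C, bond orders sum to 2 (valence 4) → 2 H
  atom 14: C, bond orders sum to 3 (valence 4) → 1 H
  atom 15: C, bond orders sum to 1 (valence 4) → 3 H
  atom 16: C, bond orders sum to 3 (valence 4) → 1 H
  atom 17: C, bond orders sum to 2 (valence 4) → 2 H
  atom 18: F (halogen, monovalent) → 0 H
  atom 19: C, bond orders sum to 4 (valence 4) → 0 H
  atom 20: O, bond orders sum to 1 (valence 2) → 1 H
  atom 21: O, bond orders sum to 2 (valence 2) → 0 H
Totals → C:16, H:26, Br:1, F:1, O:3.
In Hill order: C16H26BrFO3.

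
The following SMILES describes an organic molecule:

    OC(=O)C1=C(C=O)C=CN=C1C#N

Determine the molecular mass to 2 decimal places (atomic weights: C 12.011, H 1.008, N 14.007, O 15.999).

176.13 g/mol

First, the molecular formula is C8H4N2O3 (counting implicit H from valence).
  C: 8 × 12.011 = 96.088
  H: 4 × 1.008 = 4.032
  N: 2 × 14.007 = 28.014
  O: 3 × 15.999 = 47.997
Sum: 8×12.011 + 4×1.008 + 2×14.007 + 3×15.999 = 176.131 → 176.13 g/mol.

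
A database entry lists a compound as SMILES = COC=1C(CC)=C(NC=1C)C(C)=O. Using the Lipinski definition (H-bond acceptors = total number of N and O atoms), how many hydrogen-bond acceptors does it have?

3

N atoms: 1; O atoms: 2.
Lipinski HBA = 1 + 2 = 3.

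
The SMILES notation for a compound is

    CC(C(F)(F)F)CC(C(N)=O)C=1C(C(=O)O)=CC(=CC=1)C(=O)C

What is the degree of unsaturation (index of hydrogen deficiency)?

Degree of unsaturation = (number of rings) + (number of π bonds).
Ring closures in the SMILES: 1.
π bonds: 6 double bonds (each 1 DoU) → 6 DoU from unsaturation.
Total DoU = 1 + 6 = 7.

7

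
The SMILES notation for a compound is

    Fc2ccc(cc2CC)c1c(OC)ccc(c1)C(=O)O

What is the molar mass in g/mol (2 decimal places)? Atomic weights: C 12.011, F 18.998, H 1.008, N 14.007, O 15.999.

First, the molecular formula is C16H15FO3 (counting implicit H from valence).
  C: 16 × 12.011 = 192.176
  F: 1 × 18.998 = 18.998
  H: 15 × 1.008 = 15.120
  O: 3 × 15.999 = 47.997
Sum: 16×12.011 + 1×18.998 + 15×1.008 + 3×15.999 = 274.291 → 274.29 g/mol.

274.29 g/mol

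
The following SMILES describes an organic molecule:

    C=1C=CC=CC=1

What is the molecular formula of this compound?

Walk through each heavy atom and fill implicit hydrogens from standard valence (C 4, N 3, O 2, S 2, halogen 1):
  atom 1: C, bond orders sum to 3 (valence 4) → 1 H
  atom 2: C, bond orders sum to 3 (valence 4) → 1 H
  atom 3: C, bond orders sum to 3 (valence 4) → 1 H
  atom 4: C, bond orders sum to 3 (valence 4) → 1 H
  atom 5: C, bond orders sum to 3 (valence 4) → 1 H
  atom 6: C, bond orders sum to 3 (valence 4) → 1 H
Totals → C:6, H:6.

C6H6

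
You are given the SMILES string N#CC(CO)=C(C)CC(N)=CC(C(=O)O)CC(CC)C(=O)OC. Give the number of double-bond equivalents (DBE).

Molecular formula: C16H24N2O5.
DoU = (2C + 2 + N − H − X) / 2, where X is the halogen count and O/S are ignored.
    = (2·16 + 2 + 2 − 24 − 0) / 2 = 12 / 2 = 6.

6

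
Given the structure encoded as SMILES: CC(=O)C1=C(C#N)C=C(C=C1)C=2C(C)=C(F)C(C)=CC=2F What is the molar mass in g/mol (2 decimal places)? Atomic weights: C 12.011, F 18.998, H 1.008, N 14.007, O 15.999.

285.29 g/mol

First, the molecular formula is C17H13F2NO (counting implicit H from valence).
  C: 17 × 12.011 = 204.187
  F: 2 × 18.998 = 37.996
  H: 13 × 1.008 = 13.104
  N: 1 × 14.007 = 14.007
  O: 1 × 15.999 = 15.999
Sum: 17×12.011 + 2×18.998 + 13×1.008 + 1×14.007 + 1×15.999 = 285.293 → 285.29 g/mol.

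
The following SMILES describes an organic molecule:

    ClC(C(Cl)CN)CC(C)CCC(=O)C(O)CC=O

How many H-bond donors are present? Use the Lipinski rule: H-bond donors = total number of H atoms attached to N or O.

3

Donors: find every N or O and count the H atoms it carries.
  atom 6 (N): bond orders sum to 1 → 2 H
  atom 13 (O): bond orders sum to 2 → 0 H
  atom 15 (O): bond orders sum to 1 → 1 H
  atom 18 (O): bond orders sum to 2 → 0 H
Lipinski HBD = 3.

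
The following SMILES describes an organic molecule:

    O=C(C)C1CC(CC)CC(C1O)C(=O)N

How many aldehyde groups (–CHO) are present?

Scan the SMILES for the aldehyde motif — none present.
Groups that are present: 1 amide, 1 hydroxyl, 1 ketone.

0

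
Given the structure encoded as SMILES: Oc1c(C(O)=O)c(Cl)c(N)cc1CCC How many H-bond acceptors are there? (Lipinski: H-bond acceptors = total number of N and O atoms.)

4

N atoms: 1; O atoms: 3.
Lipinski HBA = 1 + 3 = 4.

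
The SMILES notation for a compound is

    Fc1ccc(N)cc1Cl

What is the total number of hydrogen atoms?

5

Walk through each heavy atom and fill implicit hydrogens from standard valence (C 4, N 3, O 2, S 2, halogen 1); for lowercase aromatic atoms, an aromatic c carries 1 H when it has two neighbours and 0 H with three, and aromatic n carries 0 H:
  atom 1: F (halogen, monovalent) → 0 H
  atom 2: aromatic c, 3 neighbours → 0 H
  atom 3: aromatic c, 2 neighbours → 1 H
  atom 4: aromatic c, 2 neighbours → 1 H
  atom 5: aromatic c, 3 neighbours → 0 H
  atom 6: N, bond orders sum to 1 (valence 3) → 2 H
  atom 7: aromatic c, 2 neighbours → 1 H
  atom 8: aromatic c, 3 neighbours → 0 H
  atom 9: Cl (halogen, monovalent) → 0 H
Total hydrogens: 5.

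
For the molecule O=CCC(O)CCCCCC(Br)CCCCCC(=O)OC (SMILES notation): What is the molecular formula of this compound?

Walk through each heavy atom and fill implicit hydrogens from standard valence (C 4, N 3, O 2, S 2, halogen 1):
  atom 1: O, bond orders sum to 2 (valence 2) → 0 H
  atom 2: C, bond orders sum to 3 (valence 4) → 1 H
  atom 3: C, bond orders sum to 2 (valence 4) → 2 H
  atom 4: C, bond orders sum to 3 (valence 4) → 1 H
  atom 5: O, bond orders sum to 1 (valence 2) → 1 H
  atom 6: C, bond orders sum to 2 (valence 4) → 2 H
  atom 7: C, bond orders sum to 2 (valence 4) → 2 H
  atom 8: C, bond orders sum to 2 (valence 4) → 2 H
  atom 9: C, bond orders sum to 2 (valence 4) → 2 H
  atom 10: C, bond orders sum to 2 (valence 4) → 2 H
  atom 11: C, bond orders sum to 3 (valence 4) → 1 H
  atom 12: Br (halogen, monovalent) → 0 H
  atom 13: C, bond orders sum to 2 (valence 4) → 2 H
  atom 14: C, bond orders sum to 2 (valence 4) → 2 H
  atom 15: C, bond orders sum to 2 (valence 4) → 2 H
  atom 16: C, bond orders sum to 2 (valence 4) → 2 H
  atom 17: C, bond orders sum to 2 (valence 4) → 2 H
  atom 18: C, bond orders sum to 4 (valence 4) → 0 H
  atom 19: O, bond orders sum to 2 (valence 2) → 0 H
  atom 20: O, bond orders sum to 2 (valence 2) → 0 H
  atom 21: C, bond orders sum to 1 (valence 4) → 3 H
Totals → C:16, H:29, Br:1, O:4.

C16H29BrO4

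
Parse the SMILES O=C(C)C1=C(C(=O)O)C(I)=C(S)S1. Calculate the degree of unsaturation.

Degree of unsaturation = (number of rings) + (number of π bonds).
Ring closures in the SMILES: 1.
π bonds: 4 double bonds (each 1 DoU) → 4 DoU from unsaturation.
Total DoU = 1 + 4 = 5.

5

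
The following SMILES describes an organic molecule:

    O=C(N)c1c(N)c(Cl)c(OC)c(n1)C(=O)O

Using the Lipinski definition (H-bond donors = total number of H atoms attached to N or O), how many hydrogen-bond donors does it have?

5

Donors: find every N or O and count the H atoms it carries.
  atom 1 (O): bond orders sum to 2 → 0 H
  atom 3 (N): bond orders sum to 1 → 2 H
  atom 6 (N): bond orders sum to 1 → 2 H
  atom 10 (O): bond orders sum to 2 → 0 H
  atom 13 (N): bond orders sum to 3 → 0 H
  atom 15 (O): bond orders sum to 2 → 0 H
  atom 16 (O): bond orders sum to 1 → 1 H
Lipinski HBD = 5.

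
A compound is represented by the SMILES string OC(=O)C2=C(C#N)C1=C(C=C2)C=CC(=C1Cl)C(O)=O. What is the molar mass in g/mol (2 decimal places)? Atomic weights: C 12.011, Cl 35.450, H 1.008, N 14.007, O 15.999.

First, the molecular formula is C13H6ClNO4 (counting implicit H from valence).
  C: 13 × 12.011 = 156.143
  Cl: 1 × 35.450 = 35.450
  H: 6 × 1.008 = 6.048
  N: 1 × 14.007 = 14.007
  O: 4 × 15.999 = 63.996
Sum: 13×12.011 + 1×35.450 + 6×1.008 + 1×14.007 + 4×15.999 = 275.644 → 275.64 g/mol.

275.64 g/mol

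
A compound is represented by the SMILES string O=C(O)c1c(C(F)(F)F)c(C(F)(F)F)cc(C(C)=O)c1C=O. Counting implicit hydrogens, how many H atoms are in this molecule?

6

Walk through each heavy atom and fill implicit hydrogens from standard valence (C 4, N 3, O 2, S 2, halogen 1); for lowercase aromatic atoms, an aromatic c carries 1 H when it has two neighbours and 0 H with three, and aromatic n carries 0 H:
  atom 1: O, bond orders sum to 2 (valence 2) → 0 H
  atom 2: C, bond orders sum to 4 (valence 4) → 0 H
  atom 3: O, bond orders sum to 1 (valence 2) → 1 H
  atom 4: aromatic c, 3 neighbours → 0 H
  atom 5: aromatic c, 3 neighbours → 0 H
  atom 6: C, bond orders sum to 4 (valence 4) → 0 H
  atom 7: F (halogen, monovalent) → 0 H
  atom 8: F (halogen, monovalent) → 0 H
  atom 9: F (halogen, monovalent) → 0 H
  atom 10: aromatic c, 3 neighbours → 0 H
  atom 11: C, bond orders sum to 4 (valence 4) → 0 H
  atom 12: F (halogen, monovalent) → 0 H
  atom 13: F (halogen, monovalent) → 0 H
  atom 14: F (halogen, monovalent) → 0 H
  atom 15: aromatic c, 2 neighbours → 1 H
  atom 16: aromatic c, 3 neighbours → 0 H
  atom 17: C, bond orders sum to 4 (valence 4) → 0 H
  atom 18: C, bond orders sum to 1 (valence 4) → 3 H
  atom 19: O, bond orders sum to 2 (valence 2) → 0 H
  atom 20: aromatic c, 3 neighbours → 0 H
  atom 21: C, bond orders sum to 3 (valence 4) → 1 H
  atom 22: O, bond orders sum to 2 (valence 2) → 0 H
Total hydrogens: 6.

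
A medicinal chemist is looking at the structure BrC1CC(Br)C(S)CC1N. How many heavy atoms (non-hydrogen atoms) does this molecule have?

Every atom symbol written in the SMILES (organic subset) is one heavy atom; implicit H are not written.
Heavy atoms by element → Br:2, C:6, N:1, S:1.
Total: 10.

10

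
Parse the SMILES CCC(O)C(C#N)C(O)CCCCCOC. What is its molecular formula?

C12H23NO3

Walk through each heavy atom and fill implicit hydrogens from standard valence (C 4, N 3, O 2, S 2, halogen 1):
  atom 1: C, bond orders sum to 1 (valence 4) → 3 H
  atom 2: C, bond orders sum to 2 (valence 4) → 2 H
  atom 3: C, bond orders sum to 3 (valence 4) → 1 H
  atom 4: O, bond orders sum to 1 (valence 2) → 1 H
  atom 5: C, bond orders sum to 3 (valence 4) → 1 H
  atom 6: C, bond orders sum to 4 (valence 4) → 0 H
  atom 7: N, bond orders sum to 3 (valence 3) → 0 H
  atom 8: C, bond orders sum to 3 (valence 4) → 1 H
  atom 9: O, bond orders sum to 1 (valence 2) → 1 H
  atom 10: C, bond orders sum to 2 (valence 4) → 2 H
  atom 11: C, bond orders sum to 2 (valence 4) → 2 H
  atom 12: C, bond orders sum to 2 (valence 4) → 2 H
  atom 13: C, bond orders sum to 2 (valence 4) → 2 H
  atom 14: C, bond orders sum to 2 (valence 4) → 2 H
  atom 15: O, bond orders sum to 2 (valence 2) → 0 H
  atom 16: C, bond orders sum to 1 (valence 4) → 3 H
Totals → C:12, H:23, N:1, O:3.
In Hill order: C12H23NO3.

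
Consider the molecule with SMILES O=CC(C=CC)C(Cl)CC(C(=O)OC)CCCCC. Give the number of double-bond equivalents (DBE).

Degree of unsaturation = (number of rings) + (number of π bonds).
Ring closures in the SMILES: 0.
π bonds: 3 double bonds (each 1 DoU) → 3 DoU from unsaturation.
Total DoU = 0 + 3 = 3.

3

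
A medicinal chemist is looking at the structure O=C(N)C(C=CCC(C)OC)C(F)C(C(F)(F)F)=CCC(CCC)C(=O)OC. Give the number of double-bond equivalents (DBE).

4

Molecular formula: C19H29F4NO4.
DoU = (2C + 2 + N − H − X) / 2, where X is the halogen count and O/S are ignored.
    = (2·19 + 2 + 1 − 29 − 4) / 2 = 8 / 2 = 4.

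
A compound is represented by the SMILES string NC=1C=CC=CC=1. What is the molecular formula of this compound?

Walk through each heavy atom and fill implicit hydrogens from standard valence (C 4, N 3, O 2, S 2, halogen 1):
  atom 1: N, bond orders sum to 1 (valence 3) → 2 H
  atom 2: C, bond orders sum to 4 (valence 4) → 0 H
  atom 3: C, bond orders sum to 3 (valence 4) → 1 H
  atom 4: C, bond orders sum to 3 (valence 4) → 1 H
  atom 5: C, bond orders sum to 3 (valence 4) → 1 H
  atom 6: C, bond orders sum to 3 (valence 4) → 1 H
  atom 7: C, bond orders sum to 3 (valence 4) → 1 H
Totals → C:6, H:7, N:1.
In Hill order: C6H7N.

C6H7N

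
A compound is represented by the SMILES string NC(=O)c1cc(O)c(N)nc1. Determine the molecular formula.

C6H7N3O2

Walk through each heavy atom and fill implicit hydrogens from standard valence (C 4, N 3, O 2, S 2, halogen 1); for lowercase aromatic atoms, an aromatic c carries 1 H when it has two neighbours and 0 H with three, and aromatic n carries 0 H:
  atom 1: N, bond orders sum to 1 (valence 3) → 2 H
  atom 2: C, bond orders sum to 4 (valence 4) → 0 H
  atom 3: O, bond orders sum to 2 (valence 2) → 0 H
  atom 4: aromatic c, 3 neighbours → 0 H
  atom 5: aromatic c, 2 neighbours → 1 H
  atom 6: aromatic c, 3 neighbours → 0 H
  atom 7: O, bond orders sum to 1 (valence 2) → 1 H
  atom 8: aromatic c, 3 neighbours → 0 H
  atom 9: N, bond orders sum to 1 (valence 3) → 2 H
  atom 10: aromatic n, 2 neighbours → 0 H
  atom 11: aromatic c, 2 neighbours → 1 H
Totals → C:6, H:7, N:3, O:2.
In Hill order: C6H7N3O2.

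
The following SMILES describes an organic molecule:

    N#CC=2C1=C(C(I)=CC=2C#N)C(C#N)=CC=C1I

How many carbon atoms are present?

Count every carbon token in the SMILES (each C, including those in ring-closure positions and inside branches).
Carbon count: 13.

13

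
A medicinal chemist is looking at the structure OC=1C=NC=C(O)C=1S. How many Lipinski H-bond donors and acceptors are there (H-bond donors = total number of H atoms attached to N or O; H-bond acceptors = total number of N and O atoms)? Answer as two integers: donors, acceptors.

2, 3

Donors: find every N or O and count the H atoms it carries.
  atom 1 (O): bond orders sum to 1 → 1 H
  atom 4 (N): bond orders sum to 3 → 0 H
  atom 7 (O): bond orders sum to 1 → 1 H
Lipinski HBD = 2.
Acceptors: N atoms = 1, O atoms = 2 → HBA = 3.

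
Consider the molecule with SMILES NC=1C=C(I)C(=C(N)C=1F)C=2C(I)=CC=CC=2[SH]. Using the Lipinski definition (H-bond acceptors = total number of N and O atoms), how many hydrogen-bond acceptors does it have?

2

N atoms: 2; O atoms: 0.
Lipinski HBA = 2 + 0 = 2.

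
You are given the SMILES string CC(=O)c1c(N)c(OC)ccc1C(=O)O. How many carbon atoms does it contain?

10

Count every carbon token in the SMILES (each C, including those in ring-closure positions and inside branches).
Carbon count: 10.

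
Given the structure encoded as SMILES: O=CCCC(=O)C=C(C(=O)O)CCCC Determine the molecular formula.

Walk through each heavy atom and fill implicit hydrogens from standard valence (C 4, N 3, O 2, S 2, halogen 1):
  atom 1: O, bond orders sum to 2 (valence 2) → 0 H
  atom 2: C, bond orders sum to 3 (valence 4) → 1 H
  atom 3: C, bond orders sum to 2 (valence 4) → 2 H
  atom 4: C, bond orders sum to 2 (valence 4) → 2 H
  atom 5: C, bond orders sum to 4 (valence 4) → 0 H
  atom 6: O, bond orders sum to 2 (valence 2) → 0 H
  atom 7: C, bond orders sum to 3 (valence 4) → 1 H
  atom 8: C, bond orders sum to 4 (valence 4) → 0 H
  atom 9: C, bond orders sum to 4 (valence 4) → 0 H
  atom 10: O, bond orders sum to 2 (valence 2) → 0 H
  atom 11: O, bond orders sum to 1 (valence 2) → 1 H
  atom 12: C, bond orders sum to 2 (valence 4) → 2 H
  atom 13: C, bond orders sum to 2 (valence 4) → 2 H
  atom 14: C, bond orders sum to 2 (valence 4) → 2 H
  atom 15: C, bond orders sum to 1 (valence 4) → 3 H
Totals → C:11, H:16, O:4.

C11H16O4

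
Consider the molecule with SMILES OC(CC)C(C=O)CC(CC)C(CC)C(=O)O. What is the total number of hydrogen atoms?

24

Walk through each heavy atom and fill implicit hydrogens from standard valence (C 4, N 3, O 2, S 2, halogen 1):
  atom 1: O, bond orders sum to 1 (valence 2) → 1 H
  atom 2: C, bond orders sum to 3 (valence 4) → 1 H
  atom 3: C, bond orders sum to 2 (valence 4) → 2 H
  atom 4: C, bond orders sum to 1 (valence 4) → 3 H
  atom 5: C, bond orders sum to 3 (valence 4) → 1 H
  atom 6: C, bond orders sum to 3 (valence 4) → 1 H
  atom 7: O, bond orders sum to 2 (valence 2) → 0 H
  atom 8: C, bond orders sum to 2 (valence 4) → 2 H
  atom 9: C, bond orders sum to 3 (valence 4) → 1 H
  atom 10: C, bond orders sum to 2 (valence 4) → 2 H
  atom 11: C, bond orders sum to 1 (valence 4) → 3 H
  atom 12: C, bond orders sum to 3 (valence 4) → 1 H
  atom 13: C, bond orders sum to 2 (valence 4) → 2 H
  atom 14: C, bond orders sum to 1 (valence 4) → 3 H
  atom 15: C, bond orders sum to 4 (valence 4) → 0 H
  atom 16: O, bond orders sum to 2 (valence 2) → 0 H
  atom 17: O, bond orders sum to 1 (valence 2) → 1 H
Total hydrogens: 24.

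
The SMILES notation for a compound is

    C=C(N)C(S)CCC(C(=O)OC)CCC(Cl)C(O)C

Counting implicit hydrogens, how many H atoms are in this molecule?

Walk through each heavy atom and fill implicit hydrogens from standard valence (C 4, N 3, O 2, S 2, halogen 1):
  atom 1: C, bond orders sum to 2 (valence 4) → 2 H
  atom 2: C, bond orders sum to 4 (valence 4) → 0 H
  atom 3: N, bond orders sum to 1 (valence 3) → 2 H
  atom 4: C, bond orders sum to 3 (valence 4) → 1 H
  atom 5: S, bond orders sum to 1 (valence 2) → 1 H
  atom 6: C, bond orders sum to 2 (valence 4) → 2 H
  atom 7: C, bond orders sum to 2 (valence 4) → 2 H
  atom 8: C, bond orders sum to 3 (valence 4) → 1 H
  atom 9: C, bond orders sum to 4 (valence 4) → 0 H
  atom 10: O, bond orders sum to 2 (valence 2) → 0 H
  atom 11: O, bond orders sum to 2 (valence 2) → 0 H
  atom 12: C, bond orders sum to 1 (valence 4) → 3 H
  atom 13: C, bond orders sum to 2 (valence 4) → 2 H
  atom 14: C, bond orders sum to 2 (valence 4) → 2 H
  atom 15: C, bond orders sum to 3 (valence 4) → 1 H
  atom 16: Cl (halogen, monovalent) → 0 H
  atom 17: C, bond orders sum to 3 (valence 4) → 1 H
  atom 18: O, bond orders sum to 1 (valence 2) → 1 H
  atom 19: C, bond orders sum to 1 (valence 4) → 3 H
Total hydrogens: 24.

24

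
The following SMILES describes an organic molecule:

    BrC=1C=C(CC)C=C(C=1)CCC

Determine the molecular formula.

C11H15Br

Walk through each heavy atom and fill implicit hydrogens from standard valence (C 4, N 3, O 2, S 2, halogen 1):
  atom 1: Br (halogen, monovalent) → 0 H
  atom 2: C, bond orders sum to 4 (valence 4) → 0 H
  atom 3: C, bond orders sum to 3 (valence 4) → 1 H
  atom 4: C, bond orders sum to 4 (valence 4) → 0 H
  atom 5: C, bond orders sum to 2 (valence 4) → 2 H
  atom 6: C, bond orders sum to 1 (valence 4) → 3 H
  atom 7: C, bond orders sum to 3 (valence 4) → 1 H
  atom 8: C, bond orders sum to 4 (valence 4) → 0 H
  atom 9: C, bond orders sum to 3 (valence 4) → 1 H
  atom 10: C, bond orders sum to 2 (valence 4) → 2 H
  atom 11: C, bond orders sum to 2 (valence 4) → 2 H
  atom 12: C, bond orders sum to 1 (valence 4) → 3 H
Totals → C:11, H:15, Br:1.
In Hill order: C11H15Br.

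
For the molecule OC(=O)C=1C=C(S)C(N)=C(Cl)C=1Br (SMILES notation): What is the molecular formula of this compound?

Walk through each heavy atom and fill implicit hydrogens from standard valence (C 4, N 3, O 2, S 2, halogen 1):
  atom 1: O, bond orders sum to 1 (valence 2) → 1 H
  atom 2: C, bond orders sum to 4 (valence 4) → 0 H
  atom 3: O, bond orders sum to 2 (valence 2) → 0 H
  atom 4: C, bond orders sum to 4 (valence 4) → 0 H
  atom 5: C, bond orders sum to 3 (valence 4) → 1 H
  atom 6: C, bond orders sum to 4 (valence 4) → 0 H
  atom 7: S, bond orders sum to 1 (valence 2) → 1 H
  atom 8: C, bond orders sum to 4 (valence 4) → 0 H
  atom 9: N, bond orders sum to 1 (valence 3) → 2 H
  atom 10: C, bond orders sum to 4 (valence 4) → 0 H
  atom 11: Cl (halogen, monovalent) → 0 H
  atom 12: C, bond orders sum to 4 (valence 4) → 0 H
  atom 13: Br (halogen, monovalent) → 0 H
Totals → C:7, H:5, Br:1, Cl:1, N:1, O:2, S:1.

C7H5BrClNO2S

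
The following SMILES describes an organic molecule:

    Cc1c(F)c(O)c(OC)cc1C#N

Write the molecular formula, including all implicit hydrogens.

Walk through each heavy atom and fill implicit hydrogens from standard valence (C 4, N 3, O 2, S 2, halogen 1); for lowercase aromatic atoms, an aromatic c carries 1 H when it has two neighbours and 0 H with three, and aromatic n carries 0 H:
  atom 1: C, bond orders sum to 1 (valence 4) → 3 H
  atom 2: aromatic c, 3 neighbours → 0 H
  atom 3: aromatic c, 3 neighbours → 0 H
  atom 4: F (halogen, monovalent) → 0 H
  atom 5: aromatic c, 3 neighbours → 0 H
  atom 6: O, bond orders sum to 1 (valence 2) → 1 H
  atom 7: aromatic c, 3 neighbours → 0 H
  atom 8: O, bond orders sum to 2 (valence 2) → 0 H
  atom 9: C, bond orders sum to 1 (valence 4) → 3 H
  atom 10: aromatic c, 2 neighbours → 1 H
  atom 11: aromatic c, 3 neighbours → 0 H
  atom 12: C, bond orders sum to 4 (valence 4) → 0 H
  atom 13: N, bond orders sum to 3 (valence 3) → 0 H
Totals → C:9, H:8, F:1, N:1, O:2.
In Hill order: C9H8FNO2.

C9H8FNO2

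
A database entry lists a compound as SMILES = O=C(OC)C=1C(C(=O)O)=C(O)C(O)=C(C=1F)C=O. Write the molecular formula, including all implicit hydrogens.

C10H7FO7

Walk through each heavy atom and fill implicit hydrogens from standard valence (C 4, N 3, O 2, S 2, halogen 1):
  atom 1: O, bond orders sum to 2 (valence 2) → 0 H
  atom 2: C, bond orders sum to 4 (valence 4) → 0 H
  atom 3: O, bond orders sum to 2 (valence 2) → 0 H
  atom 4: C, bond orders sum to 1 (valence 4) → 3 H
  atom 5: C, bond orders sum to 4 (valence 4) → 0 H
  atom 6: C, bond orders sum to 4 (valence 4) → 0 H
  atom 7: C, bond orders sum to 4 (valence 4) → 0 H
  atom 8: O, bond orders sum to 2 (valence 2) → 0 H
  atom 9: O, bond orders sum to 1 (valence 2) → 1 H
  atom 10: C, bond orders sum to 4 (valence 4) → 0 H
  atom 11: O, bond orders sum to 1 (valence 2) → 1 H
  atom 12: C, bond orders sum to 4 (valence 4) → 0 H
  atom 13: O, bond orders sum to 1 (valence 2) → 1 H
  atom 14: C, bond orders sum to 4 (valence 4) → 0 H
  atom 15: C, bond orders sum to 4 (valence 4) → 0 H
  atom 16: F (halogen, monovalent) → 0 H
  atom 17: C, bond orders sum to 3 (valence 4) → 1 H
  atom 18: O, bond orders sum to 2 (valence 2) → 0 H
Totals → C:10, H:7, F:1, O:7.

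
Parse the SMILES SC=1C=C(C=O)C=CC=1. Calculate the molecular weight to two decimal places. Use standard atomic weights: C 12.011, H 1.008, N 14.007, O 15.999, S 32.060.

138.18 g/mol

First, the molecular formula is C7H6OS (counting implicit H from valence).
  C: 7 × 12.011 = 84.077
  H: 6 × 1.008 = 6.048
  O: 1 × 15.999 = 15.999
  S: 1 × 32.060 = 32.060
Sum: 7×12.011 + 6×1.008 + 1×15.999 + 1×32.060 = 138.184 → 138.18 g/mol.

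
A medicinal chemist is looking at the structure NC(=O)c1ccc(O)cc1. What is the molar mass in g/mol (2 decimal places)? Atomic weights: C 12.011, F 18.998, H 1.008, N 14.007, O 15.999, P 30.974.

137.14 g/mol

First, the molecular formula is C7H7NO2 (counting implicit H from valence).
  C: 7 × 12.011 = 84.077
  H: 7 × 1.008 = 7.056
  N: 1 × 14.007 = 14.007
  O: 2 × 15.999 = 31.998
Sum: 7×12.011 + 7×1.008 + 1×14.007 + 2×15.999 = 137.138 → 137.14 g/mol.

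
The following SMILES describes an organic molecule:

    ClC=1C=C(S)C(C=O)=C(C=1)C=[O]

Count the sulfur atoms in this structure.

Scan the SMILES for S atoms (remember two-letter symbols like Cl and Br are single atoms).
Sulfur count: 1.

1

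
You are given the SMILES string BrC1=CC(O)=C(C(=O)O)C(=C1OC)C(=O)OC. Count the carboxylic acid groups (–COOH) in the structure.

The carboxylic acid motif appears at heavy-atom position 7 in the SMILES.
Other groups present: 1 ester, 1 ether, 1 hydroxyl.
Carboxylic acid count: 1.

1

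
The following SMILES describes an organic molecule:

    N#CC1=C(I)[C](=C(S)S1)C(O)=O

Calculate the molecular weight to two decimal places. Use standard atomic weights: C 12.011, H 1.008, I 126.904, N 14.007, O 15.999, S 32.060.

First, the molecular formula is C6H2INO2S2 (counting implicit H from valence).
  C: 6 × 12.011 = 72.066
  H: 2 × 1.008 = 2.016
  I: 1 × 126.904 = 126.904
  N: 1 × 14.007 = 14.007
  O: 2 × 15.999 = 31.998
  S: 2 × 32.060 = 64.120
Sum: 6×12.011 + 2×1.008 + 1×126.904 + 1×14.007 + 2×15.999 + 2×32.060 = 311.111 → 311.11 g/mol.

311.11 g/mol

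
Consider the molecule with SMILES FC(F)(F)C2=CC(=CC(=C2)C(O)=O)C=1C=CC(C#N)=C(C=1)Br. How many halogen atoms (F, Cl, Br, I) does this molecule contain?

4

Halogen atoms appear at heavy-atom positions 1, 3, 4, 22 (1×Br, 3×F).
Other groups present: 1 carboxylic acid, 1 nitrile.
Halogen count: 4.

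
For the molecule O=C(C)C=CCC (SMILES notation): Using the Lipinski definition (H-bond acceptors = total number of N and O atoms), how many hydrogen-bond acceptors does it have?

N atoms: 0; O atoms: 1.
Lipinski HBA = 0 + 1 = 1.

1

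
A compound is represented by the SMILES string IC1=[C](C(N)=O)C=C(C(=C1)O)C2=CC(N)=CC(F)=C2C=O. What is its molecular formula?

Walk through each heavy atom and fill implicit hydrogens from standard valence (C 4, N 3, O 2, S 2, halogen 1):
  atom 1: I (halogen, monovalent) → 0 H
  atom 2: C, bond orders sum to 4 (valence 4) → 0 H
  atom 3: C with explicit H count 0
  atom 4: C, bond orders sum to 4 (valence 4) → 0 H
  atom 5: N, bond orders sum to 1 (valence 3) → 2 H
  atom 6: O, bond orders sum to 2 (valence 2) → 0 H
  atom 7: C, bond orders sum to 3 (valence 4) → 1 H
  atom 8: C, bond orders sum to 4 (valence 4) → 0 H
  atom 9: C, bond orders sum to 4 (valence 4) → 0 H
  atom 10: C, bond orders sum to 3 (valence 4) → 1 H
  atom 11: O, bond orders sum to 1 (valence 2) → 1 H
  atom 12: C, bond orders sum to 4 (valence 4) → 0 H
  atom 13: C, bond orders sum to 3 (valence 4) → 1 H
  atom 14: C, bond orders sum to 4 (valence 4) → 0 H
  atom 15: N, bond orders sum to 1 (valence 3) → 2 H
  atom 16: C, bond orders sum to 3 (valence 4) → 1 H
  atom 17: C, bond orders sum to 4 (valence 4) → 0 H
  atom 18: F (halogen, monovalent) → 0 H
  atom 19: C, bond orders sum to 4 (valence 4) → 0 H
  atom 20: C, bond orders sum to 3 (valence 4) → 1 H
  atom 21: O, bond orders sum to 2 (valence 2) → 0 H
Totals → C:14, H:10, F:1, I:1, N:2, O:3.

C14H10FIN2O3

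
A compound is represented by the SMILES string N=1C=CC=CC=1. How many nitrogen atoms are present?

1

Scan the SMILES for N atoms (remember two-letter symbols like Cl and Br are single atoms).
Nitrogen count: 1.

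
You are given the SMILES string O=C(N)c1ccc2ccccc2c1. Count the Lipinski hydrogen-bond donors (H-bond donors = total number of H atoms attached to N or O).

2

Donors: find every N or O and count the H atoms it carries.
  atom 1 (O): bond orders sum to 2 → 0 H
  atom 3 (N): bond orders sum to 1 → 2 H
Lipinski HBD = 2.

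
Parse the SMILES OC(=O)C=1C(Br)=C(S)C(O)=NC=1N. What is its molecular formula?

Walk through each heavy atom and fill implicit hydrogens from standard valence (C 4, N 3, O 2, S 2, halogen 1):
  atom 1: O, bond orders sum to 1 (valence 2) → 1 H
  atom 2: C, bond orders sum to 4 (valence 4) → 0 H
  atom 3: O, bond orders sum to 2 (valence 2) → 0 H
  atom 4: C, bond orders sum to 4 (valence 4) → 0 H
  atom 5: C, bond orders sum to 4 (valence 4) → 0 H
  atom 6: Br (halogen, monovalent) → 0 H
  atom 7: C, bond orders sum to 4 (valence 4) → 0 H
  atom 8: S, bond orders sum to 1 (valence 2) → 1 H
  atom 9: C, bond orders sum to 4 (valence 4) → 0 H
  atom 10: O, bond orders sum to 1 (valence 2) → 1 H
  atom 11: N, bond orders sum to 3 (valence 3) → 0 H
  atom 12: C, bond orders sum to 4 (valence 4) → 0 H
  atom 13: N, bond orders sum to 1 (valence 3) → 2 H
Totals → C:6, H:5, Br:1, N:2, O:3, S:1.

C6H5BrN2O3S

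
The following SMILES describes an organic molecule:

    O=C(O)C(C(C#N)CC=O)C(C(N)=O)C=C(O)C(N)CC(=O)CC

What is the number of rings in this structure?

In SMILES, each pair of matching ring-closure digits denotes one ring-closing bond; the number of such bonds equals the number of independent rings.
Ring-closure bonds here: 0.

0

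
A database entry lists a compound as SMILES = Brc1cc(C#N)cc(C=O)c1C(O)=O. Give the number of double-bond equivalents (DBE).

Molecular formula: C9H4BrNO3.
DoU = (2C + 2 + N − H − X) / 2, where X is the halogen count and O/S are ignored.
    = (2·9 + 2 + 1 − 4 − 1) / 2 = 16 / 2 = 8.

8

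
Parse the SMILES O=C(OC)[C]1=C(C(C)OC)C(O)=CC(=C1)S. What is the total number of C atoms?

11

Count every carbon token in the SMILES (each C, including those in ring-closure positions and inside branches).
Carbon count: 11.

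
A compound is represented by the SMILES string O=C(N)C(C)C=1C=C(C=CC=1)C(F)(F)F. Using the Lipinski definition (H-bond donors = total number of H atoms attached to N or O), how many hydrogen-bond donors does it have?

2

Donors: find every N or O and count the H atoms it carries.
  atom 1 (O): bond orders sum to 2 → 0 H
  atom 3 (N): bond orders sum to 1 → 2 H
Lipinski HBD = 2.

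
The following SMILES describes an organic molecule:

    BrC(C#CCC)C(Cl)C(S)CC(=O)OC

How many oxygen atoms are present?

2

Scan the SMILES for O atoms (remember two-letter symbols like Cl and Br are single atoms).
Oxygen count: 2.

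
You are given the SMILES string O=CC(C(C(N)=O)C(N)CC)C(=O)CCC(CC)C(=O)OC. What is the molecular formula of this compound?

Walk through each heavy atom and fill implicit hydrogens from standard valence (C 4, N 3, O 2, S 2, halogen 1):
  atom 1: O, bond orders sum to 2 (valence 2) → 0 H
  atom 2: C, bond orders sum to 3 (valence 4) → 1 H
  atom 3: C, bond orders sum to 3 (valence 4) → 1 H
  atom 4: C, bond orders sum to 3 (valence 4) → 1 H
  atom 5: C, bond orders sum to 4 (valence 4) → 0 H
  atom 6: N, bond orders sum to 1 (valence 3) → 2 H
  atom 7: O, bond orders sum to 2 (valence 2) → 0 H
  atom 8: C, bond orders sum to 3 (valence 4) → 1 H
  atom 9: N, bond orders sum to 1 (valence 3) → 2 H
  atom 10: C, bond orders sum to 2 (valence 4) → 2 H
  atom 11: C, bond orders sum to 1 (valence 4) → 3 H
  atom 12: C, bond orders sum to 4 (valence 4) → 0 H
  atom 13: O, bond orders sum to 2 (valence 2) → 0 H
  atom 14: C, bond orders sum to 2 (valence 4) → 2 H
  atom 15: C, bond orders sum to 2 (valence 4) → 2 H
  atom 16: C, bond orders sum to 3 (valence 4) → 1 H
  atom 17: C, bond orders sum to 2 (valence 4) → 2 H
  atom 18: C, bond orders sum to 1 (valence 4) → 3 H
  atom 19: C, bond orders sum to 4 (valence 4) → 0 H
  atom 20: O, bond orders sum to 2 (valence 2) → 0 H
  atom 21: O, bond orders sum to 2 (valence 2) → 0 H
  atom 22: C, bond orders sum to 1 (valence 4) → 3 H
Totals → C:15, H:26, N:2, O:5.

C15H26N2O5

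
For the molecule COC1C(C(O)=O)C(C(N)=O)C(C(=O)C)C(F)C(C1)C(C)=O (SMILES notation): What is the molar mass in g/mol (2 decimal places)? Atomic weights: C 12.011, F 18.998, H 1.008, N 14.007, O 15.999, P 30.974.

First, the molecular formula is C14H20FNO6 (counting implicit H from valence).
  C: 14 × 12.011 = 168.154
  F: 1 × 18.998 = 18.998
  H: 20 × 1.008 = 20.160
  N: 1 × 14.007 = 14.007
  O: 6 × 15.999 = 95.994
Sum: 14×12.011 + 1×18.998 + 20×1.008 + 1×14.007 + 6×15.999 = 317.313 → 317.31 g/mol.

317.31 g/mol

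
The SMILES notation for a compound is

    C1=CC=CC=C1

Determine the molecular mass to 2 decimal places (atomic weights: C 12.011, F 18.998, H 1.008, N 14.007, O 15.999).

First, the molecular formula is C6H6 (counting implicit H from valence).
  C: 6 × 12.011 = 72.066
  H: 6 × 1.008 = 6.048
Sum: 6×12.011 + 6×1.008 = 78.114 → 78.11 g/mol.

78.11 g/mol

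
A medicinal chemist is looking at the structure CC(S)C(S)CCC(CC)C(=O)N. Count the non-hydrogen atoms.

Every atom symbol written in the SMILES (organic subset) is one heavy atom; implicit H are not written.
Heavy atoms by element → C:9, N:1, O:1, S:2.
Total: 13.

13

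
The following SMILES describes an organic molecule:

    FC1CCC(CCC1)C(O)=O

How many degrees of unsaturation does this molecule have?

2

Molecular formula: C8H13FO2.
DoU = (2C + 2 + N − H − X) / 2, where X is the halogen count and O/S are ignored.
    = (2·8 + 2 + 0 − 13 − 1) / 2 = 4 / 2 = 2.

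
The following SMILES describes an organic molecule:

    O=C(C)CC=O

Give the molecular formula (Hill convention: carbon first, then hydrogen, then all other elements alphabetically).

Walk through each heavy atom and fill implicit hydrogens from standard valence (C 4, N 3, O 2, S 2, halogen 1):
  atom 1: O, bond orders sum to 2 (valence 2) → 0 H
  atom 2: C, bond orders sum to 4 (valence 4) → 0 H
  atom 3: C, bond orders sum to 1 (valence 4) → 3 H
  atom 4: C, bond orders sum to 2 (valence 4) → 2 H
  atom 5: C, bond orders sum to 3 (valence 4) → 1 H
  atom 6: O, bond orders sum to 2 (valence 2) → 0 H
Totals → C:4, H:6, O:2.
In Hill order: C4H6O2.

C4H6O2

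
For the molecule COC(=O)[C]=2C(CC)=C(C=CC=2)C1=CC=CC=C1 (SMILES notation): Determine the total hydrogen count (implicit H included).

16

Walk through each heavy atom and fill implicit hydrogens from standard valence (C 4, N 3, O 2, S 2, halogen 1):
  atom 1: C, bond orders sum to 1 (valence 4) → 3 H
  atom 2: O, bond orders sum to 2 (valence 2) → 0 H
  atom 3: C, bond orders sum to 4 (valence 4) → 0 H
  atom 4: O, bond orders sum to 2 (valence 2) → 0 H
  atom 5: C with explicit H count 0
  atom 6: C, bond orders sum to 4 (valence 4) → 0 H
  atom 7: C, bond orders sum to 2 (valence 4) → 2 H
  atom 8: C, bond orders sum to 1 (valence 4) → 3 H
  atom 9: C, bond orders sum to 4 (valence 4) → 0 H
  atom 10: C, bond orders sum to 3 (valence 4) → 1 H
  atom 11: C, bond orders sum to 3 (valence 4) → 1 H
  atom 12: C, bond orders sum to 3 (valence 4) → 1 H
  atom 13: C, bond orders sum to 4 (valence 4) → 0 H
  atom 14: C, bond orders sum to 3 (valence 4) → 1 H
  atom 15: C, bond orders sum to 3 (valence 4) → 1 H
  atom 16: C, bond orders sum to 3 (valence 4) → 1 H
  atom 17: C, bond orders sum to 3 (valence 4) → 1 H
  atom 18: C, bond orders sum to 3 (valence 4) → 1 H
Total hydrogens: 16.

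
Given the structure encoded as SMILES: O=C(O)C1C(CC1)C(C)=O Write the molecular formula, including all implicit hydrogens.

Walk through each heavy atom and fill implicit hydrogens from standard valence (C 4, N 3, O 2, S 2, halogen 1):
  atom 1: O, bond orders sum to 2 (valence 2) → 0 H
  atom 2: C, bond orders sum to 4 (valence 4) → 0 H
  atom 3: O, bond orders sum to 1 (valence 2) → 1 H
  atom 4: C, bond orders sum to 3 (valence 4) → 1 H
  atom 5: C, bond orders sum to 3 (valence 4) → 1 H
  atom 6: C, bond orders sum to 2 (valence 4) → 2 H
  atom 7: C, bond orders sum to 2 (valence 4) → 2 H
  atom 8: C, bond orders sum to 4 (valence 4) → 0 H
  atom 9: C, bond orders sum to 1 (valence 4) → 3 H
  atom 10: O, bond orders sum to 2 (valence 2) → 0 H
Totals → C:7, H:10, O:3.

C7H10O3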